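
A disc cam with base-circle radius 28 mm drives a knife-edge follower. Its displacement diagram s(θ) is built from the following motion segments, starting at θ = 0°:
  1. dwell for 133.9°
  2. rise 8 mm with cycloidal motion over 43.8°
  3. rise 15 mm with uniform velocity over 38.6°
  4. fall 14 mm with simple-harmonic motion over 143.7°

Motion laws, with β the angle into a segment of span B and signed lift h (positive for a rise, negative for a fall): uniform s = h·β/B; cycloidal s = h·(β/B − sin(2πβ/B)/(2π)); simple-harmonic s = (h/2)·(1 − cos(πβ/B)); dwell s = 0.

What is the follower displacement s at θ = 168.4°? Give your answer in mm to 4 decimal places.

seg 1 [0°–133.9°] dwell: s stays 0.0000
seg 2 [133.9°–177.7°] cycloidal, h=8: θ=168.4° here. β=34.5, B=43.8. 8·(0.7877 − sin(2π·0.7877)/(2π)) = 7.5391 → s = 7.5391

7.5391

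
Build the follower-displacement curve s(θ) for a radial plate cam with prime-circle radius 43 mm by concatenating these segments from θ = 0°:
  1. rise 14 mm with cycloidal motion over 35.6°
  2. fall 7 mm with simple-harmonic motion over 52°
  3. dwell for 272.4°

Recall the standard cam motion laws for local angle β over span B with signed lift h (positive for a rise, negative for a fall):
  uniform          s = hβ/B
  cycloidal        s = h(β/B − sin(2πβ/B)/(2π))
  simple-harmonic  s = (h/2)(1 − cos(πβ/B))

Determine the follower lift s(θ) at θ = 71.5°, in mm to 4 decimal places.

seg 1 [0°–35.6°] cycloidal, h=14: full span → s += 14 → s = 14.0000
seg 2 [35.6°–87.6°] simple-harmonic, h=-7: θ=71.5° here. β=35.9, B=52. -7/2·(1 − cos(π·0.6904)) = -5.4708 → s = 8.5292

8.5292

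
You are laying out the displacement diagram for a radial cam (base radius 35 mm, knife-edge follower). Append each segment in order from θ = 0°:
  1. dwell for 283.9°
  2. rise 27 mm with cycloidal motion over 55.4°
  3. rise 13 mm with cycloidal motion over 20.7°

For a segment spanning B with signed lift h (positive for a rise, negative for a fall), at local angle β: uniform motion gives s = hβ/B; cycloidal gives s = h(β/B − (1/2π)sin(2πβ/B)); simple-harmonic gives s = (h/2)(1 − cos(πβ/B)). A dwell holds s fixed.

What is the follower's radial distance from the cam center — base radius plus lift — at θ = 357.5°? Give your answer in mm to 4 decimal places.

seg 1 [0°–283.9°] dwell: s stays 0.0000
seg 2 [283.9°–339.3°] cycloidal, h=27: full span → s += 27 → s = 27.0000
seg 3 [339.3°–360°] cycloidal, h=13: θ=357.5° here. β=18.2, B=20.7. 13·(0.8792 − sin(2π·0.8792)/(2π)) = 12.8536 → s = 39.8536
radial distance = base radius + s = 35 + 39.8536 = 74.8536

74.8536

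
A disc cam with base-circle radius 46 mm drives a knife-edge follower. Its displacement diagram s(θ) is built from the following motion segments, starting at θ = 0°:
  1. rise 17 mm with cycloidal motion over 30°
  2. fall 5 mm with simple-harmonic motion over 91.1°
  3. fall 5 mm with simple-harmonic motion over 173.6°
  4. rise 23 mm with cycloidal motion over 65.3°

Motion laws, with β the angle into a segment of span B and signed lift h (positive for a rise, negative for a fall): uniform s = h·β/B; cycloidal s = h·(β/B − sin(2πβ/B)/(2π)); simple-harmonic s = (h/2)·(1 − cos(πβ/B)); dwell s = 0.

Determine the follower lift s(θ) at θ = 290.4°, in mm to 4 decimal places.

seg 1 [0°–30°] cycloidal, h=17: full span → s += 17 → s = 17.0000
seg 2 [30°–121.1°] simple-harmonic, h=-5: full span → s += -5 → s = 12.0000
seg 3 [121.1°–294.7°] simple-harmonic, h=-5: θ=290.4° here. β=169.3, B=173.6. -5/2·(1 − cos(π·0.9752)) = -4.9924 → s = 7.0076

7.0076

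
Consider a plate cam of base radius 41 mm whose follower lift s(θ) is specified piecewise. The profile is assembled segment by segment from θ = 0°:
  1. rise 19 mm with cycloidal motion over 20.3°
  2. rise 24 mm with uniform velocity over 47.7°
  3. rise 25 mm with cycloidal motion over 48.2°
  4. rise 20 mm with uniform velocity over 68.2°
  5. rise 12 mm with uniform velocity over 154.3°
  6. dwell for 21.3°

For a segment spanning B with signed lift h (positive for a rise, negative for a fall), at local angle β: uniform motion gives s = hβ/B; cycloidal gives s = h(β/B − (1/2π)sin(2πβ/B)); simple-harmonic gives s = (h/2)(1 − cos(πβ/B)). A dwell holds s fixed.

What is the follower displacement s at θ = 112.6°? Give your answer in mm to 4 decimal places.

seg 1 [0°–20.3°] cycloidal, h=19: full span → s += 19 → s = 19.0000
seg 2 [20.3°–68°] uniform, h=24: full span → s += 24 → s = 43.0000
seg 3 [68°–116.2°] cycloidal, h=25: θ=112.6° here. β=44.6, B=48.2. 25·(0.9253 − sin(2π·0.9253)/(2π)) = 24.9322 → s = 67.9322

67.9322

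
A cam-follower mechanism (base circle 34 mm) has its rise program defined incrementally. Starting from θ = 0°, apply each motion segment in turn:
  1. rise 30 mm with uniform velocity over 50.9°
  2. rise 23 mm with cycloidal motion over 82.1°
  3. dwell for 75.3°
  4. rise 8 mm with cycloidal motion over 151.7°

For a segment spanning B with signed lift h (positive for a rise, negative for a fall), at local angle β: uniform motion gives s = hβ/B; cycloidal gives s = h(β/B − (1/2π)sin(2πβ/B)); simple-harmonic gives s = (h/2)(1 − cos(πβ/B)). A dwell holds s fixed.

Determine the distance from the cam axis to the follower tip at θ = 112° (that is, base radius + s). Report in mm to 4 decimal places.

seg 1 [0°–50.9°] uniform, h=30: full span → s += 30 → s = 30.0000
seg 2 [50.9°–133°] cycloidal, h=23: θ=112° here. β=61.1, B=82.1. 23·(0.7442 − sin(2π·0.7442)/(2π)) = 20.7751 → s = 50.7751
radial distance = base radius + s = 34 + 50.7751 = 84.7751

84.7751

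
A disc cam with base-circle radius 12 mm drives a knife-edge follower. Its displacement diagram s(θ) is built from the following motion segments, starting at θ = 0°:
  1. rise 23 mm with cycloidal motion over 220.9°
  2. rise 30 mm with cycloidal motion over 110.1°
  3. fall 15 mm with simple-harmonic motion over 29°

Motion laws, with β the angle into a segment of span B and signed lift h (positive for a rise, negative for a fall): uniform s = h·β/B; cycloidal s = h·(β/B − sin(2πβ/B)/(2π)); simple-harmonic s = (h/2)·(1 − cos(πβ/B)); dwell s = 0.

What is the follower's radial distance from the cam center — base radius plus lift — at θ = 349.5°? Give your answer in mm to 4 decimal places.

seg 1 [0°–220.9°] cycloidal, h=23: full span → s += 23 → s = 23.0000
seg 2 [220.9°–331°] cycloidal, h=30: full span → s += 30 → s = 53.0000
seg 3 [331°–360°] simple-harmonic, h=-15: θ=349.5° here. β=18.5, B=29. -15/2·(1 − cos(π·0.6379)) = -10.6492 → s = 42.3508
radial distance = base radius + s = 12 + 42.3508 = 54.3508

54.3508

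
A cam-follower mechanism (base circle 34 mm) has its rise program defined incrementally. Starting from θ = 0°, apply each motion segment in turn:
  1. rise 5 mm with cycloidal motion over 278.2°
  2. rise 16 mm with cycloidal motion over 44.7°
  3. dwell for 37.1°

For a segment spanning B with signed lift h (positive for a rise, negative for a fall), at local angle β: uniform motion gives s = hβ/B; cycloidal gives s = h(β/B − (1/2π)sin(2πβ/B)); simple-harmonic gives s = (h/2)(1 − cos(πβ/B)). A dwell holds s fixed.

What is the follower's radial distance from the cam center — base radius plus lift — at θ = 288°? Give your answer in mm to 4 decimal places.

seg 1 [0°–278.2°] cycloidal, h=5: full span → s += 5 → s = 5.0000
seg 2 [278.2°–322.9°] cycloidal, h=16: θ=288° here. β=9.8, B=44.7. 16·(0.2192 − sin(2π·0.2192)/(2π)) = 1.0088 → s = 6.0088
radial distance = base radius + s = 34 + 6.0088 = 40.0088

40.0088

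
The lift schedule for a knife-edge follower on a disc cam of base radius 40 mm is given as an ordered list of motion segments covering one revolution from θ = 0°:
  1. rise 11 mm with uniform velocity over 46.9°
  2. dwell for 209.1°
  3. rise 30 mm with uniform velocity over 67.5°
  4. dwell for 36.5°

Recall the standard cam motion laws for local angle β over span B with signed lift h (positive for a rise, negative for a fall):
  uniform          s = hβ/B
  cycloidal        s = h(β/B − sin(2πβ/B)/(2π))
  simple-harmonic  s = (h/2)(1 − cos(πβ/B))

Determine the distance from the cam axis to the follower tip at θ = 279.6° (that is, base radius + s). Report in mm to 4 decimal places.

seg 1 [0°–46.9°] uniform, h=11: full span → s += 11 → s = 11.0000
seg 2 [46.9°–256°] dwell: s stays 11.0000
seg 3 [256°–323.5°] uniform, h=30: θ=279.6° here. β=23.6, B=67.5. 30·23.6/67.5 = 10.4889 → s = 21.4889
radial distance = base radius + s = 40 + 21.4889 = 61.4889

61.4889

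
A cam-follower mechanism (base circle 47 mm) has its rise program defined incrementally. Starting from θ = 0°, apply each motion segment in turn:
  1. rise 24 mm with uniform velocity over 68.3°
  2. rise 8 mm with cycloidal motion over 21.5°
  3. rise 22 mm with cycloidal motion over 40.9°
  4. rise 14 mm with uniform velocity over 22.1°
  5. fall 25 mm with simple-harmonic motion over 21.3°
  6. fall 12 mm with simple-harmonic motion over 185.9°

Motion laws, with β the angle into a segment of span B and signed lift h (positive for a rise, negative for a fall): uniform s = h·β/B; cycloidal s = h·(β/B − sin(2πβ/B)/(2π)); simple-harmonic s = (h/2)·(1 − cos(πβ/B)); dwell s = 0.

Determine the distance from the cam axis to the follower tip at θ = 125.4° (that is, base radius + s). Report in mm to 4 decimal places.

seg 1 [0°–68.3°] uniform, h=24: full span → s += 24 → s = 24.0000
seg 2 [68.3°–89.8°] cycloidal, h=8: full span → s += 8 → s = 32.0000
seg 3 [89.8°–130.7°] cycloidal, h=22: θ=125.4° here. β=35.6, B=40.9. 22·(0.8704 − sin(2π·0.8704)/(2π)) = 21.6953 → s = 53.6953
radial distance = base radius + s = 47 + 53.6953 = 100.6953

100.6953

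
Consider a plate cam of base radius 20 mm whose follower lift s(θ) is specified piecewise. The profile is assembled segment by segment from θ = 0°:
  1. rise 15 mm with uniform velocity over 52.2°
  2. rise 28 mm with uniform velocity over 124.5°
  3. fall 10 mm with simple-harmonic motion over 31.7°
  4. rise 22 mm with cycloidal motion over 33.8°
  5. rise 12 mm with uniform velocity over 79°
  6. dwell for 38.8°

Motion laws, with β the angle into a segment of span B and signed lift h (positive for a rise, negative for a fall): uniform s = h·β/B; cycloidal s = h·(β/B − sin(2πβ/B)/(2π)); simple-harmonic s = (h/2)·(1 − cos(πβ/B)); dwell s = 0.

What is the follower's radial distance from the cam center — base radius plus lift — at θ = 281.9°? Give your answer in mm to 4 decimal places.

seg 1 [0°–52.2°] uniform, h=15: full span → s += 15 → s = 15.0000
seg 2 [52.2°–176.7°] uniform, h=28: full span → s += 28 → s = 43.0000
seg 3 [176.7°–208.4°] simple-harmonic, h=-10: full span → s += -10 → s = 33.0000
seg 4 [208.4°–242.2°] cycloidal, h=22: full span → s += 22 → s = 55.0000
seg 5 [242.2°–321.2°] uniform, h=12: θ=281.9° here. β=39.7, B=79. 12·39.7/79 = 6.0304 → s = 61.0304
radial distance = base radius + s = 20 + 61.0304 = 81.0304

81.0304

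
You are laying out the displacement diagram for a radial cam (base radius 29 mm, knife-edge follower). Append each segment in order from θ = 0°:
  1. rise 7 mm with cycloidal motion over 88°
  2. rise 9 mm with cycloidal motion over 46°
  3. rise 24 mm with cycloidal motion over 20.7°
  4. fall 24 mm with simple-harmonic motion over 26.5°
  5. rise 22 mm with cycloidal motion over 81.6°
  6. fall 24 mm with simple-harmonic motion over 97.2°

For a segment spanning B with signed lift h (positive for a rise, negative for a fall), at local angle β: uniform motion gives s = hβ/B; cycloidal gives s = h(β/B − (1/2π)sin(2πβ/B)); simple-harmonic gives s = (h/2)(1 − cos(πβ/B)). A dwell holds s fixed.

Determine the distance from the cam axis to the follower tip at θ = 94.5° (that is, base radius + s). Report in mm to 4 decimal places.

seg 1 [0°–88°] cycloidal, h=7: full span → s += 7 → s = 7.0000
seg 2 [88°–134°] cycloidal, h=9: θ=94.5° here. β=6.5, B=46. 9·(0.1413 − sin(2π·0.1413)/(2π)) = 0.1606 → s = 7.1606
radial distance = base radius + s = 29 + 7.1606 = 36.1606

36.1606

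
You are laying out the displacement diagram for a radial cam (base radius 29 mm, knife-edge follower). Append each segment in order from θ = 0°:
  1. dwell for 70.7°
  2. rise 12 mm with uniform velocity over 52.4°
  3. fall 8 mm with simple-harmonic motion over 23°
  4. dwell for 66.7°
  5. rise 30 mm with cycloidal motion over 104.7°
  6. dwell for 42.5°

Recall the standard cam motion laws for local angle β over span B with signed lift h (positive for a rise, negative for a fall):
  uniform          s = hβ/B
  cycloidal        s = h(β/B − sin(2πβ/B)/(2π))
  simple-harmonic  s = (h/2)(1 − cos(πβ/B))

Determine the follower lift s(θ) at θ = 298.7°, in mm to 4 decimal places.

seg 1 [0°–70.7°] dwell: s stays 0.0000
seg 2 [70.7°–123.1°] uniform, h=12: full span → s += 12 → s = 12.0000
seg 3 [123.1°–146.1°] simple-harmonic, h=-8: full span → s += -8 → s = 4.0000
seg 4 [146.1°–212.8°] dwell: s stays 4.0000
seg 5 [212.8°–317.5°] cycloidal, h=30: θ=298.7° here. β=85.9, B=104.7. 30·(0.8204 − sin(2π·0.8204)/(2π)) = 28.9278 → s = 32.9278

32.9278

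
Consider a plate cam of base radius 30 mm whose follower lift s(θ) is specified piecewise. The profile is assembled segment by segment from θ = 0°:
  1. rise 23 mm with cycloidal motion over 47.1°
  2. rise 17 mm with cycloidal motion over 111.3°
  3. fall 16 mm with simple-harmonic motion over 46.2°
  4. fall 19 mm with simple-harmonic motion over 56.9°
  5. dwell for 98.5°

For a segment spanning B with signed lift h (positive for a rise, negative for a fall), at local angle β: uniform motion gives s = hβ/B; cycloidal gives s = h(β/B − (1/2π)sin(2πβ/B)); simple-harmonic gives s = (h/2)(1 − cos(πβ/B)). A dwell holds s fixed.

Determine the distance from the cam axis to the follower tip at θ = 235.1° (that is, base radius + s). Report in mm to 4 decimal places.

seg 1 [0°–47.1°] cycloidal, h=23: full span → s += 23 → s = 23.0000
seg 2 [47.1°–158.4°] cycloidal, h=17: full span → s += 17 → s = 40.0000
seg 3 [158.4°–204.6°] simple-harmonic, h=-16: full span → s += -16 → s = 24.0000
seg 4 [204.6°–261.5°] simple-harmonic, h=-19: θ=235.1° here. β=30.5, B=56.9. -19/2·(1 − cos(π·0.5360)) = -10.5730 → s = 13.4270
radial distance = base radius + s = 30 + 13.4270 = 43.4270

43.4270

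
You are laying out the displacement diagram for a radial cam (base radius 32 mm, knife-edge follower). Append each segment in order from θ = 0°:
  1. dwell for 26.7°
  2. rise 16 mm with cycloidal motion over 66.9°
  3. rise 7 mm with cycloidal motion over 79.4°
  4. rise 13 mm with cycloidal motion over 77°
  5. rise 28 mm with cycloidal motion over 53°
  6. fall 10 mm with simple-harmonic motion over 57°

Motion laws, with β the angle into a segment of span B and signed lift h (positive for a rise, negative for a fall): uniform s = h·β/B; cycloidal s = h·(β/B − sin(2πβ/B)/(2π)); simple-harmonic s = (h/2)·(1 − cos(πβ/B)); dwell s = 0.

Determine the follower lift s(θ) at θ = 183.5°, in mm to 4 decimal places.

seg 1 [0°–26.7°] dwell: s stays 0.0000
seg 2 [26.7°–93.6°] cycloidal, h=16: full span → s += 16 → s = 16.0000
seg 3 [93.6°–173°] cycloidal, h=7: full span → s += 7 → s = 23.0000
seg 4 [173°–250°] cycloidal, h=13: θ=183.5° here. β=10.5, B=77. 13·(0.1364 − sin(2π·0.1364)/(2π)) = 0.2091 → s = 23.2091

23.2091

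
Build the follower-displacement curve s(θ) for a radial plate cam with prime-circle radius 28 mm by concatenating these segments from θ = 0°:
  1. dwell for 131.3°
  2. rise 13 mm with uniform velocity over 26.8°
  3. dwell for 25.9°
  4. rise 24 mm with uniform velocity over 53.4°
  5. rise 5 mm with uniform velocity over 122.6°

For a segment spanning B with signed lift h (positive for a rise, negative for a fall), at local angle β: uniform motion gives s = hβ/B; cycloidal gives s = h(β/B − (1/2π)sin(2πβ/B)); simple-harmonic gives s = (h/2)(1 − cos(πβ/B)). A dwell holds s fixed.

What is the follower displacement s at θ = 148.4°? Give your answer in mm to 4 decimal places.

seg 1 [0°–131.3°] dwell: s stays 0.0000
seg 2 [131.3°–158.1°] uniform, h=13: θ=148.4° here. β=17.1, B=26.8. 13·17.1/26.8 = 8.2948 → s = 8.2948

8.2948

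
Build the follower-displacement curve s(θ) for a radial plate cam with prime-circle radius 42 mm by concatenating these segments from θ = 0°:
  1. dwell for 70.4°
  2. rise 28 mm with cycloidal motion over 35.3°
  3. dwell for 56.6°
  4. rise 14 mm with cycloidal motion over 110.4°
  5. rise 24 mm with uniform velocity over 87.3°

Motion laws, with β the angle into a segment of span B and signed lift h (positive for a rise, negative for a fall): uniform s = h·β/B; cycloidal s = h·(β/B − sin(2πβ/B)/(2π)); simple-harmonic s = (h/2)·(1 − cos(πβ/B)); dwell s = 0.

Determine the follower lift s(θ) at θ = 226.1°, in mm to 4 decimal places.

seg 1 [0°–70.4°] dwell: s stays 0.0000
seg 2 [70.4°–105.7°] cycloidal, h=28: full span → s += 28 → s = 28.0000
seg 3 [105.7°–162.3°] dwell: s stays 28.0000
seg 4 [162.3°–272.7°] cycloidal, h=14: θ=226.1° here. β=63.8, B=110.4. 14·(0.5779 − sin(2π·0.5779)/(2π)) = 9.1381 → s = 37.1381

37.1381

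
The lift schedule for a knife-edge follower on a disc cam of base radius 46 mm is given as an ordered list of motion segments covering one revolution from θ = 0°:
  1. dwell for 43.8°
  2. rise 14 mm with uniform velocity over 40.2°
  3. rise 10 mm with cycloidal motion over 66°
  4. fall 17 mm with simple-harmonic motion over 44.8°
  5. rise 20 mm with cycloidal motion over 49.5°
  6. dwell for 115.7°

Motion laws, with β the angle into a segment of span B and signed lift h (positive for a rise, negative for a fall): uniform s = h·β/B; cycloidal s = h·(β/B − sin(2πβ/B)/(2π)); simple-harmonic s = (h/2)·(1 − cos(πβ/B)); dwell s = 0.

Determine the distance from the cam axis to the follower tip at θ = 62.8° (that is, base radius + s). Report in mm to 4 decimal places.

seg 1 [0°–43.8°] dwell: s stays 0.0000
seg 2 [43.8°–84°] uniform, h=14: θ=62.8° here. β=19, B=40.2. 14·19/40.2 = 6.6169 → s = 6.6169
radial distance = base radius + s = 46 + 6.6169 = 52.6169

52.6169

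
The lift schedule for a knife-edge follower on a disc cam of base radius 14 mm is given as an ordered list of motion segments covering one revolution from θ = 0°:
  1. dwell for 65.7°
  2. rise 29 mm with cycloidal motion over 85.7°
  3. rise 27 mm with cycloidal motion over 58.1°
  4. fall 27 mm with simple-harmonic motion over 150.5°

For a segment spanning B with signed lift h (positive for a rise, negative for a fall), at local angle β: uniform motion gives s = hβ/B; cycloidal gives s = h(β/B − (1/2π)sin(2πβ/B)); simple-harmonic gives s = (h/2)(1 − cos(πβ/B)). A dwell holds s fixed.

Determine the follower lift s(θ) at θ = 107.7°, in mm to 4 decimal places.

seg 1 [0°–65.7°] dwell: s stays 0.0000
seg 2 [65.7°–151.4°] cycloidal, h=29: θ=107.7° here. β=42, B=85.7. 29·(0.4901 − sin(2π·0.4901)/(2π)) = 13.9249 → s = 13.9249

13.9249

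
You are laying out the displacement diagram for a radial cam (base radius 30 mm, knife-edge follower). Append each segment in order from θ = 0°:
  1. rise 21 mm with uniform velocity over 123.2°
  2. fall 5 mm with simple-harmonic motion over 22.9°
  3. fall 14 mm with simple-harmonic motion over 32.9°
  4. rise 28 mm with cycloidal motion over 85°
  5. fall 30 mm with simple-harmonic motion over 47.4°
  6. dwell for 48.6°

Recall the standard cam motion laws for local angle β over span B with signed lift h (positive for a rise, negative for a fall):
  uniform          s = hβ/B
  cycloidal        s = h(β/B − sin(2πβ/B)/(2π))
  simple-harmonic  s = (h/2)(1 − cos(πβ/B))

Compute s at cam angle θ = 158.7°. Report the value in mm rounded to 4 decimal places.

seg 1 [0°–123.2°] uniform, h=21: full span → s += 21 → s = 21.0000
seg 2 [123.2°–146.1°] simple-harmonic, h=-5: full span → s += -5 → s = 16.0000
seg 3 [146.1°–179°] simple-harmonic, h=-14: θ=158.7° here. β=12.6, B=32.9. -14/2·(1 − cos(π·0.3830)) = -4.4841 → s = 11.5159

11.5159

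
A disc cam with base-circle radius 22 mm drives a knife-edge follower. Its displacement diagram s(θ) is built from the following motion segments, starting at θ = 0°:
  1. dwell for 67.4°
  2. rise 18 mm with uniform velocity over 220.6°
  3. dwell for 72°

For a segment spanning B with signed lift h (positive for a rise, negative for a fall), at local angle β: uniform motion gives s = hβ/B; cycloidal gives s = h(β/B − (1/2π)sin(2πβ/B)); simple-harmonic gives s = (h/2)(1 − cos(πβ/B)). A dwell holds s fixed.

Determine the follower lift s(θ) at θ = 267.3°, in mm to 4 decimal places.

seg 1 [0°–67.4°] dwell: s stays 0.0000
seg 2 [67.4°–288°] uniform, h=18: θ=267.3° here. β=199.9, B=220.6. 18·199.9/220.6 = 16.3110 → s = 16.3110

16.3110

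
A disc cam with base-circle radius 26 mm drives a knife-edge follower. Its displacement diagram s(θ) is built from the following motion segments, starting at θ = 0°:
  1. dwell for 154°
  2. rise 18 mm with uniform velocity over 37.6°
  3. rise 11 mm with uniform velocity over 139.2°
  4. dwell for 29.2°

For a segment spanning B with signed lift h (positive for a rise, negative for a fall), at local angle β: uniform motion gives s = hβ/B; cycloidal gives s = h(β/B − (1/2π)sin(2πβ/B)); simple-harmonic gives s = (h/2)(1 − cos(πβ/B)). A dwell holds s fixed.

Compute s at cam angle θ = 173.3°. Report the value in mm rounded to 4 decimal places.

seg 1 [0°–154°] dwell: s stays 0.0000
seg 2 [154°–191.6°] uniform, h=18: θ=173.3° here. β=19.3, B=37.6. 18·19.3/37.6 = 9.2394 → s = 9.2394

9.2394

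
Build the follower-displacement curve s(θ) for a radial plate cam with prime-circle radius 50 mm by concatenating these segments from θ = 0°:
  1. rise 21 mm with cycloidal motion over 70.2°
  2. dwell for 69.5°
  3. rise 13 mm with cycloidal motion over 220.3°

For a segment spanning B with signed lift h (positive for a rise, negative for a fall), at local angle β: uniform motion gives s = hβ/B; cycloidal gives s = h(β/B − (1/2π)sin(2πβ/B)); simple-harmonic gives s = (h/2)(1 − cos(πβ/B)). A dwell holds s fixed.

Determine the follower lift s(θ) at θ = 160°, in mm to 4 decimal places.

seg 1 [0°–70.2°] cycloidal, h=21: full span → s += 21 → s = 21.0000
seg 2 [70.2°–139.7°] dwell: s stays 21.0000
seg 3 [139.7°–360°] cycloidal, h=13: θ=160° here. β=20.3, B=220.3. 13·(0.0921 − sin(2π·0.0921)/(2π)) = 0.0658 → s = 21.0658

21.0658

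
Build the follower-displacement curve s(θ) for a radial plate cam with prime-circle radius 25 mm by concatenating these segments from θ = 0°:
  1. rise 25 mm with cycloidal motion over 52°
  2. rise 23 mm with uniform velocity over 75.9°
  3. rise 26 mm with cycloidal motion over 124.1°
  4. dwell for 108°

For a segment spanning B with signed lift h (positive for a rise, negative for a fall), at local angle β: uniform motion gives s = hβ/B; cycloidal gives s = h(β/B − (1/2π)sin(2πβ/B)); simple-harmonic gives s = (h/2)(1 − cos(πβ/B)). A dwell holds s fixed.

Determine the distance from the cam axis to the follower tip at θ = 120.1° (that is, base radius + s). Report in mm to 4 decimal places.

seg 1 [0°–52°] cycloidal, h=25: full span → s += 25 → s = 25.0000
seg 2 [52°–127.9°] uniform, h=23: θ=120.1° here. β=68.1, B=75.9. 23·68.1/75.9 = 20.6364 → s = 45.6364
radial distance = base radius + s = 25 + 45.6364 = 70.6364

70.6364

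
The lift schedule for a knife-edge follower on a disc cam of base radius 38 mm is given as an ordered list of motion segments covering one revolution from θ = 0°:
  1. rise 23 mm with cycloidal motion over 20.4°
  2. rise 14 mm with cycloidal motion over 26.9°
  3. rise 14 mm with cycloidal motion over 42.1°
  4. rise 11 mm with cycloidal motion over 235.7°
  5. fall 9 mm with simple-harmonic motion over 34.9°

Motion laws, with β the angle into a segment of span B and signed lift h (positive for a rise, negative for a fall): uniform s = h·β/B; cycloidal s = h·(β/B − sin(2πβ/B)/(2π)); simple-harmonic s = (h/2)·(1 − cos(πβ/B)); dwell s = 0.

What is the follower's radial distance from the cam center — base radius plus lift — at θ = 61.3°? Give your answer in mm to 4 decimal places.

seg 1 [0°–20.4°] cycloidal, h=23: full span → s += 23 → s = 23.0000
seg 2 [20.4°–47.3°] cycloidal, h=14: full span → s += 14 → s = 37.0000
seg 3 [47.3°–89.4°] cycloidal, h=14: θ=61.3° here. β=14, B=42.1. 14·(0.3325 − sin(2π·0.3325)/(2π)) = 2.7204 → s = 39.7204
radial distance = base radius + s = 38 + 39.7204 = 77.7204

77.7204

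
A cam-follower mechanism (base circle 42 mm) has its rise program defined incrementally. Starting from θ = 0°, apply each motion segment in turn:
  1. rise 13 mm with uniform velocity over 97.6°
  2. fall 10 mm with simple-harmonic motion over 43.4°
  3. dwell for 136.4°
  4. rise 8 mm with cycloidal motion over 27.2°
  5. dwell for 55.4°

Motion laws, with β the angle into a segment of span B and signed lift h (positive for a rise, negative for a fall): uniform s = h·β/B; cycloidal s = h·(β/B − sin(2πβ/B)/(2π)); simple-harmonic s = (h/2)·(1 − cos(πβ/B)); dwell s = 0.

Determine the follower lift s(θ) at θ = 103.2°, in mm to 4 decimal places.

seg 1 [0°–97.6°] uniform, h=13: full span → s += 13 → s = 13.0000
seg 2 [97.6°–141°] simple-harmonic, h=-10: θ=103.2° here. β=5.6, B=43.4. -10/2·(1 − cos(π·0.1290)) = -0.4052 → s = 12.5948

12.5948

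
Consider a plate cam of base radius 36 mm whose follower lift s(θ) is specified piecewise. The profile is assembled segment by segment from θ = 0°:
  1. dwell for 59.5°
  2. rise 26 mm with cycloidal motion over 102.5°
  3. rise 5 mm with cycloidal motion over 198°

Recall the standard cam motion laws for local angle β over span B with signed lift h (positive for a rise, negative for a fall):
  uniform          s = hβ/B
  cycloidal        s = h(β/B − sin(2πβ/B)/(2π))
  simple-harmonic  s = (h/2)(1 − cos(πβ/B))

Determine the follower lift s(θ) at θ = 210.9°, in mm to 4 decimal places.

seg 1 [0°–59.5°] dwell: s stays 0.0000
seg 2 [59.5°–162°] cycloidal, h=26: full span → s += 26 → s = 26.0000
seg 3 [162°–360°] cycloidal, h=5: θ=210.9° here. β=48.9, B=198. 5·(0.2470 − sin(2π·0.2470)/(2π)) = 0.4392 → s = 26.4392

26.4392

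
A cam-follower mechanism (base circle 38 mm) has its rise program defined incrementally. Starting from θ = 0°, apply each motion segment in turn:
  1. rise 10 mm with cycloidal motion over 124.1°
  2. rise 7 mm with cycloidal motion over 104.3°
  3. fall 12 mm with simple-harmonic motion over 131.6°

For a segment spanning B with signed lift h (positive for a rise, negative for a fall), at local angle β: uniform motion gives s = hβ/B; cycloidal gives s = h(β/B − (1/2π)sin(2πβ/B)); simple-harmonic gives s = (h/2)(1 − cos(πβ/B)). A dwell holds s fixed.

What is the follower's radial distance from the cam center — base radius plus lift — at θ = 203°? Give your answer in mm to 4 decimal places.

seg 1 [0°–124.1°] cycloidal, h=10: full span → s += 10 → s = 10.0000
seg 2 [124.1°–228.4°] cycloidal, h=7: θ=203° here. β=78.9, B=104.3. 7·(0.7565 − sin(2π·0.7565)/(2π)) = 6.4085 → s = 16.4085
radial distance = base radius + s = 38 + 16.4085 = 54.4085

54.4085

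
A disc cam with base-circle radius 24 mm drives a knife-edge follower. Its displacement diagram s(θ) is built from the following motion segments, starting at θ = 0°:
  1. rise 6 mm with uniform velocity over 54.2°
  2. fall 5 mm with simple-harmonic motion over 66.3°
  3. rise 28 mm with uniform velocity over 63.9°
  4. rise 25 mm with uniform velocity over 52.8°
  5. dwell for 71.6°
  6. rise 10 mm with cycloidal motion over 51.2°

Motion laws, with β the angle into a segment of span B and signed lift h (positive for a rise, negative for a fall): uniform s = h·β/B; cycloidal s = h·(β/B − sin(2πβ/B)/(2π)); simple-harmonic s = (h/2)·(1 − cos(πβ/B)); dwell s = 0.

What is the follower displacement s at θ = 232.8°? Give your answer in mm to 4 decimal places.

seg 1 [0°–54.2°] uniform, h=6: full span → s += 6 → s = 6.0000
seg 2 [54.2°–120.5°] simple-harmonic, h=-5: full span → s += -5 → s = 1.0000
seg 3 [120.5°–184.4°] uniform, h=28: full span → s += 28 → s = 29.0000
seg 4 [184.4°–237.2°] uniform, h=25: θ=232.8° here. β=48.4, B=52.8. 25·48.4/52.8 = 22.9167 → s = 51.9167

51.9167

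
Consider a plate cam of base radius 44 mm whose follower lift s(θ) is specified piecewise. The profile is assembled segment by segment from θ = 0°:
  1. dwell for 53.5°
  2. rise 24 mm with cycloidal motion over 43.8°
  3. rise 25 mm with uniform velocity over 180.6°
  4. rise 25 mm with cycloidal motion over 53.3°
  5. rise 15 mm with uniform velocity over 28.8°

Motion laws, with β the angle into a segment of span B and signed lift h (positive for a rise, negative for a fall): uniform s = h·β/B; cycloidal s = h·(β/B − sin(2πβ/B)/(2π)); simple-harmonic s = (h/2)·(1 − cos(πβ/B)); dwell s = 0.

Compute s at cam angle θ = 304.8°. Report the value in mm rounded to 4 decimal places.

seg 1 [0°–53.5°] dwell: s stays 0.0000
seg 2 [53.5°–97.3°] cycloidal, h=24: full span → s += 24 → s = 24.0000
seg 3 [97.3°–277.9°] uniform, h=25: full span → s += 25 → s = 49.0000
seg 4 [277.9°–331.2°] cycloidal, h=25: θ=304.8° here. β=26.9, B=53.3. 25·(0.5047 − sin(2π·0.5047)/(2π)) = 12.7345 → s = 61.7345

61.7345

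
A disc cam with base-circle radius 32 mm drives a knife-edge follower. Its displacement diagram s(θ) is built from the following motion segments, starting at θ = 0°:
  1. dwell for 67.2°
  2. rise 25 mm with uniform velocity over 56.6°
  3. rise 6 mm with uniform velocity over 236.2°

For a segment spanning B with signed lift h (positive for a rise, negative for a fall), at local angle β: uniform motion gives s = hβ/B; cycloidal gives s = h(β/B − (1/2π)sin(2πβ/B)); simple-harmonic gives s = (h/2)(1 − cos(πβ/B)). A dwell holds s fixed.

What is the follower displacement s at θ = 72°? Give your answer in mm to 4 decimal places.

seg 1 [0°–67.2°] dwell: s stays 0.0000
seg 2 [67.2°–123.8°] uniform, h=25: θ=72° here. β=4.8, B=56.6. 25·4.8/56.6 = 2.1201 → s = 2.1201

2.1201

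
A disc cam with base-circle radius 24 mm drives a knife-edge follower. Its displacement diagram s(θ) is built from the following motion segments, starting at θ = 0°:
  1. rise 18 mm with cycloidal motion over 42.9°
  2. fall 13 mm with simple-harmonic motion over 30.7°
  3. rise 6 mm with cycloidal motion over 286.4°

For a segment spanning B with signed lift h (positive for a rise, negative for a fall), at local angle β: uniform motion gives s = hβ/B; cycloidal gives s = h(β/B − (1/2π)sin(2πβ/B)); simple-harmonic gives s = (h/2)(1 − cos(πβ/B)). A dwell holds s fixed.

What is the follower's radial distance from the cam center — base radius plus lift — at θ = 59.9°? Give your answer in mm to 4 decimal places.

seg 1 [0°–42.9°] cycloidal, h=18: full span → s += 18 → s = 18.0000
seg 2 [42.9°–73.6°] simple-harmonic, h=-13: θ=59.9° here. β=17, B=30.7. -13/2·(1 − cos(π·0.5537)) = -7.5923 → s = 10.4077
radial distance = base radius + s = 24 + 10.4077 = 34.4077

34.4077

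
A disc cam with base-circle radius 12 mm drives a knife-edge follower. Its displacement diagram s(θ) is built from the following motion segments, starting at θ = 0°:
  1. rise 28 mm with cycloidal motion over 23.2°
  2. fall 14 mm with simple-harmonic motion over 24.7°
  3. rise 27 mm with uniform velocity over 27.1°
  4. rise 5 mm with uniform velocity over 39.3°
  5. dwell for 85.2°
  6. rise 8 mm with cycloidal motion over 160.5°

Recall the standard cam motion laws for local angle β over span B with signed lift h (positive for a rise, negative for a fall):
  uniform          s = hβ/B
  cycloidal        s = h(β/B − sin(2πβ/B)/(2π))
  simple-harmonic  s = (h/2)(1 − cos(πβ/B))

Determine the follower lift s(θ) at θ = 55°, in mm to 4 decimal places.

seg 1 [0°–23.2°] cycloidal, h=28: full span → s += 28 → s = 28.0000
seg 2 [23.2°–47.9°] simple-harmonic, h=-14: full span → s += -14 → s = 14.0000
seg 3 [47.9°–75°] uniform, h=27: θ=55° here. β=7.1, B=27.1. 27·7.1/27.1 = 7.0738 → s = 21.0738

21.0738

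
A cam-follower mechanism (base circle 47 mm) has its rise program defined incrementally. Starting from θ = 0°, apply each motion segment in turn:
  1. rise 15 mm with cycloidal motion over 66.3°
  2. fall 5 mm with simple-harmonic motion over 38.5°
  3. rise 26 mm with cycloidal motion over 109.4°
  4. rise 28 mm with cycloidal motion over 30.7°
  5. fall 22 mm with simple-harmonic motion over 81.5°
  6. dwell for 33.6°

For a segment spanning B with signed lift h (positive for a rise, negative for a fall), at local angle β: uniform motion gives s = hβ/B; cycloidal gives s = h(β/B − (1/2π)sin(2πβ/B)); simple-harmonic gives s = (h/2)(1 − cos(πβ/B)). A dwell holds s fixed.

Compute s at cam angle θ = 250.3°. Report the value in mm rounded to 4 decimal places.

seg 1 [0°–66.3°] cycloidal, h=15: full span → s += 15 → s = 15.0000
seg 2 [66.3°–104.8°] simple-harmonic, h=-5: full span → s += -5 → s = 10.0000
seg 3 [104.8°–214.2°] cycloidal, h=26: full span → s += 26 → s = 36.0000
seg 4 [214.2°–244.9°] cycloidal, h=28: full span → s += 28 → s = 64.0000
seg 5 [244.9°–326.4°] simple-harmonic, h=-22: θ=250.3° here. β=5.4, B=81.5. -22/2·(1 − cos(π·0.0663)) = -0.2374 → s = 63.7626

63.7626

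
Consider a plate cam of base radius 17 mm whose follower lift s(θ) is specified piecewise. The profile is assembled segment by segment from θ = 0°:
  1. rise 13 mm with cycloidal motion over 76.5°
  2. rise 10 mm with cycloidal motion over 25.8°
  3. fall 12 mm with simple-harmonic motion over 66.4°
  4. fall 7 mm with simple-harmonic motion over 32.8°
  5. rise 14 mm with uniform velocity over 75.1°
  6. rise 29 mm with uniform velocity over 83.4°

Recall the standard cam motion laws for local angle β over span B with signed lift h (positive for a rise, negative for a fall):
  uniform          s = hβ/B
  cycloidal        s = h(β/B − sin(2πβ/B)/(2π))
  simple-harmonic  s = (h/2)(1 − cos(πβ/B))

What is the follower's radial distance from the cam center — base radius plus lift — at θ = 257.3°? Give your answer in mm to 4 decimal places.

seg 1 [0°–76.5°] cycloidal, h=13: full span → s += 13 → s = 13.0000
seg 2 [76.5°–102.3°] cycloidal, h=10: full span → s += 10 → s = 23.0000
seg 3 [102.3°–168.7°] simple-harmonic, h=-12: full span → s += -12 → s = 11.0000
seg 4 [168.7°–201.5°] simple-harmonic, h=-7: full span → s += -7 → s = 4.0000
seg 5 [201.5°–276.6°] uniform, h=14: θ=257.3° here. β=55.8, B=75.1. 14·55.8/75.1 = 10.4021 → s = 14.4021
radial distance = base radius + s = 17 + 14.4021 = 31.4021

31.4021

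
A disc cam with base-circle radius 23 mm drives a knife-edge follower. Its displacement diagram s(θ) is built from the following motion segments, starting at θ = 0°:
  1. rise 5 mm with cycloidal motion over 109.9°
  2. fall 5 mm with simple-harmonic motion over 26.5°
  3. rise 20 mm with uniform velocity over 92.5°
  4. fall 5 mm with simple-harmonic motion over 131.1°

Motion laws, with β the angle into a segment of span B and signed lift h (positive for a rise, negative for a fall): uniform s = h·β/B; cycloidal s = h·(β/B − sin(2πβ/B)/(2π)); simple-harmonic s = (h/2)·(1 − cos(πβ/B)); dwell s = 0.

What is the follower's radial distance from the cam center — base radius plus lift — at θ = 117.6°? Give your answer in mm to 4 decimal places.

seg 1 [0°–109.9°] cycloidal, h=5: full span → s += 5 → s = 5.0000
seg 2 [109.9°–136.4°] simple-harmonic, h=-5: θ=117.6° here. β=7.7, B=26.5. -5/2·(1 − cos(π·0.2906)) = -0.9712 → s = 4.0288
radial distance = base radius + s = 23 + 4.0288 = 27.0288

27.0288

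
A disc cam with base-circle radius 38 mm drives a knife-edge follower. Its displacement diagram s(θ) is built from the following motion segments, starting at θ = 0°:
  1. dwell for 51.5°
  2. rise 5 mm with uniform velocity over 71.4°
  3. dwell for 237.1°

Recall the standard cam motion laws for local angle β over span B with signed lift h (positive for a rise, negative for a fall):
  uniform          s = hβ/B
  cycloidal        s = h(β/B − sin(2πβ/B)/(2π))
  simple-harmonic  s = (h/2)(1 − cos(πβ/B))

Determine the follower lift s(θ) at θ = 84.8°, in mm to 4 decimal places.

seg 1 [0°–51.5°] dwell: s stays 0.0000
seg 2 [51.5°–122.9°] uniform, h=5: θ=84.8° here. β=33.3, B=71.4. 5·33.3/71.4 = 2.3319 → s = 2.3319

2.3319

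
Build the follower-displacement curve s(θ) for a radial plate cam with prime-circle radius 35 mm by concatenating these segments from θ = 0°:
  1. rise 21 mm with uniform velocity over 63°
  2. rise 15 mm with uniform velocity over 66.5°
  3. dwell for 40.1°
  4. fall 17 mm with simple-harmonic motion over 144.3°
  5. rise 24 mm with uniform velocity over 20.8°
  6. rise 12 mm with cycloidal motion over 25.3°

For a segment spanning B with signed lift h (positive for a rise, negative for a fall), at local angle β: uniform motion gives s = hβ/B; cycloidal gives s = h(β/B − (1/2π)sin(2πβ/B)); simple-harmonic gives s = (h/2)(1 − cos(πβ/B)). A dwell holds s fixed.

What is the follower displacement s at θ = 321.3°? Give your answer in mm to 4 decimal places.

seg 1 [0°–63°] uniform, h=21: full span → s += 21 → s = 21.0000
seg 2 [63°–129.5°] uniform, h=15: full span → s += 15 → s = 36.0000
seg 3 [129.5°–169.6°] dwell: s stays 36.0000
seg 4 [169.6°–313.9°] simple-harmonic, h=-17: full span → s += -17 → s = 19.0000
seg 5 [313.9°–334.7°] uniform, h=24: θ=321.3° here. β=7.4, B=20.8. 24·7.4/20.8 = 8.5385 → s = 27.5385

27.5385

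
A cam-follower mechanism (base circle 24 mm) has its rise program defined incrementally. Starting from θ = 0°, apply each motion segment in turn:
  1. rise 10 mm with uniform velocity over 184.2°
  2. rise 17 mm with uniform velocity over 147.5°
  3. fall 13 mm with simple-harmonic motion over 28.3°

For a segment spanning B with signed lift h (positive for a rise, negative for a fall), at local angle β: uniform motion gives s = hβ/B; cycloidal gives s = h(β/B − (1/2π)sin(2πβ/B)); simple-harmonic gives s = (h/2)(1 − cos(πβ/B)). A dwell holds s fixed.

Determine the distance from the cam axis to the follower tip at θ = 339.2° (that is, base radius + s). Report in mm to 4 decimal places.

seg 1 [0°–184.2°] uniform, h=10: full span → s += 10 → s = 10.0000
seg 2 [184.2°–331.7°] uniform, h=17: full span → s += 17 → s = 27.0000
seg 3 [331.7°–360°] simple-harmonic, h=-13: θ=339.2° here. β=7.5, B=28.3. -13/2·(1 − cos(π·0.2650)) = -2.1257 → s = 24.8743
radial distance = base radius + s = 24 + 24.8743 = 48.8743

48.8743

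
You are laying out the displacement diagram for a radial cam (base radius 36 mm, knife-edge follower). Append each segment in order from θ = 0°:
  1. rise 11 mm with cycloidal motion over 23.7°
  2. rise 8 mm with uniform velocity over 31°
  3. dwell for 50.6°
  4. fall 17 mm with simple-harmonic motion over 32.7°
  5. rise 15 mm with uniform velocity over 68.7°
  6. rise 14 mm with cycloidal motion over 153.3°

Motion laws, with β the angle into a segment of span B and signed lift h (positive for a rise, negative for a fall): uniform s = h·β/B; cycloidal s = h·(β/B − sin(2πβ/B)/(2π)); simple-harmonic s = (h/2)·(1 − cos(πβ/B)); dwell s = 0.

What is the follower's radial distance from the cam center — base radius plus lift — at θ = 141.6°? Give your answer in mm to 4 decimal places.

seg 1 [0°–23.7°] cycloidal, h=11: full span → s += 11 → s = 11.0000
seg 2 [23.7°–54.7°] uniform, h=8: full span → s += 8 → s = 19.0000
seg 3 [54.7°–105.3°] dwell: s stays 19.0000
seg 4 [105.3°–138°] simple-harmonic, h=-17: full span → s += -17 → s = 2.0000
seg 5 [138°–206.7°] uniform, h=15: θ=141.6° here. β=3.6, B=68.7. 15·3.6/68.7 = 0.7860 → s = 2.7860
radial distance = base radius + s = 36 + 2.7860 = 38.7860

38.7860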